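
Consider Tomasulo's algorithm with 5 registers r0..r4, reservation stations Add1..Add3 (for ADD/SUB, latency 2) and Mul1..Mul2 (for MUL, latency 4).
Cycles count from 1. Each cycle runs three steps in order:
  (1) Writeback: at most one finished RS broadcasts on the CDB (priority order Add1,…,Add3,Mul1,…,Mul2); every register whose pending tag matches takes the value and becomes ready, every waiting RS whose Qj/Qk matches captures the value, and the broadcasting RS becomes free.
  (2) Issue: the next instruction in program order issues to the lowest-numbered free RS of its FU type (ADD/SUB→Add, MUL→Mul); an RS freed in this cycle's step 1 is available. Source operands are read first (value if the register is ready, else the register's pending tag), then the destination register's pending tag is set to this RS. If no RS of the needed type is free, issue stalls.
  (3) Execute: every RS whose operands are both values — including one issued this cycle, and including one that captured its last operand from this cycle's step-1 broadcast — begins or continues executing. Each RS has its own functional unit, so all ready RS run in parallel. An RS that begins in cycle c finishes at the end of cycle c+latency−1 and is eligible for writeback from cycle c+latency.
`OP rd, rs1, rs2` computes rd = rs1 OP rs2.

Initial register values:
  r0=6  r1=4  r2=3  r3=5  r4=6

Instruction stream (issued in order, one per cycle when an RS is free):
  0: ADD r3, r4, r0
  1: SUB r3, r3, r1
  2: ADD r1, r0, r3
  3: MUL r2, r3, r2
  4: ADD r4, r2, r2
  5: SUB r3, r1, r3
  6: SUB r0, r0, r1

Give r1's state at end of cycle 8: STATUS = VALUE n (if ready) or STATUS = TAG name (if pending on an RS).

  c1: issue ADD r3<-Add1  regs: r0:6,r1:4,r2:3,r3:Add1,r4:6
  c2: issue SUB r3<-Add2  regs: r0:6,r1:4,r2:3,r3:Add2,r4:6
  c3: CDB Add1=12; issue ADD r1<-Add1  regs: r0:6,r1:Add1,r2:3,r3:Add2,r4:6
  c4: issue MUL r2<-Mul1  regs: r0:6,r1:Add1,r2:Mul1,r3:Add2,r4:6
  c5: CDB Add2=8; issue ADD r4<-Add2  regs: r0:6,r1:Add1,r2:Mul1,r3:8,r4:Add2
  c6: issue SUB r3<-Add3  regs: r0:6,r1:Add1,r2:Mul1,r3:Add3,r4:Add2
  c7: CDB Add1=14; issue SUB r0<-Add1  regs: r0:Add1,r1:14,r2:Mul1,r3:Add3,r4:Add2
  c8: -  regs: r0:Add1,r1:14,r2:Mul1,r3:Add3,r4:Add2

STATUS = VALUE 14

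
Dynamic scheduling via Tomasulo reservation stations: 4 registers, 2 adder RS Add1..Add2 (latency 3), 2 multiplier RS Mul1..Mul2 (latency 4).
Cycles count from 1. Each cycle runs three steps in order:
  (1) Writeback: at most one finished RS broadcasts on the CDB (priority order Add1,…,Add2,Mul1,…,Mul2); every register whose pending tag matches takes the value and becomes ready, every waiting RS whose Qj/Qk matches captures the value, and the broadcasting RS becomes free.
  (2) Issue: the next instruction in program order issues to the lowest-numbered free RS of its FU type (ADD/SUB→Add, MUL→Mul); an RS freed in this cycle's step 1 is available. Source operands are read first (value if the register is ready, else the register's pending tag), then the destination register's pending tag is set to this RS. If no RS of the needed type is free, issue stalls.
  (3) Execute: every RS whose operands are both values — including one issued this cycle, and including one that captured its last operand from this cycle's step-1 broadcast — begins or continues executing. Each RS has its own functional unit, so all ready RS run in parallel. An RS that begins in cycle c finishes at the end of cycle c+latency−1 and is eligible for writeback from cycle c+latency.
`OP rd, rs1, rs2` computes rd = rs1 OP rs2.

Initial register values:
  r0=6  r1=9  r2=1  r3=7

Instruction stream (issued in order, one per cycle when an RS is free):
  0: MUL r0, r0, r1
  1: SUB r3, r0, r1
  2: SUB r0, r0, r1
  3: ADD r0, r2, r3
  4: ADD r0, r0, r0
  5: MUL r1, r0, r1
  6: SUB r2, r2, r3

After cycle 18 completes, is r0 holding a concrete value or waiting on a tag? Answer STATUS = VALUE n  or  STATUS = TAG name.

STATUS = VALUE 92

c1: issue MUL r0<-Mul1 | r0:Mul1,r1:9,r2:1,r3:7
c2: issue SUB r3<-Add1 | r0:Mul1,r1:9,r2:1,r3:Add1
c3: issue SUB r0<-Add2 | r0:Add2,r1:9,r2:1,r3:Add1
c4: stall | r0:Add2,r1:9,r2:1,r3:Add1
c5: CDB Mul1=54; stall | r0:Add2,r1:9,r2:1,r3:Add1
c6: stall | r0:Add2,r1:9,r2:1,r3:Add1
c7: stall | r0:Add2,r1:9,r2:1,r3:Add1
c8: CDB Add1=45; issue ADD r0<-Add1 | r0:Add1,r1:9,r2:1,r3:45
c9: CDB Add2=45; issue ADD r0<-Add2 | r0:Add2,r1:9,r2:1,r3:45
c10: issue MUL r1<-Mul1 | r0:Add2,r1:Mul1,r2:1,r3:45
c11: CDB Add1=46; issue SUB r2<-Add1 | r0:Add2,r1:Mul1,r2:Add1,r3:45
c12: - | r0:Add2,r1:Mul1,r2:Add1,r3:45
c13: - | r0:Add2,r1:Mul1,r2:Add1,r3:45
c14: CDB Add1=-44 | r0:Add2,r1:Mul1,r2:-44,r3:45
c15: CDB Add2=92 | r0:92,r1:Mul1,r2:-44,r3:45
c16: - | r0:92,r1:Mul1,r2:-44,r3:45
c17: - | r0:92,r1:Mul1,r2:-44,r3:45
c18: - | r0:92,r1:Mul1,r2:-44,r3:45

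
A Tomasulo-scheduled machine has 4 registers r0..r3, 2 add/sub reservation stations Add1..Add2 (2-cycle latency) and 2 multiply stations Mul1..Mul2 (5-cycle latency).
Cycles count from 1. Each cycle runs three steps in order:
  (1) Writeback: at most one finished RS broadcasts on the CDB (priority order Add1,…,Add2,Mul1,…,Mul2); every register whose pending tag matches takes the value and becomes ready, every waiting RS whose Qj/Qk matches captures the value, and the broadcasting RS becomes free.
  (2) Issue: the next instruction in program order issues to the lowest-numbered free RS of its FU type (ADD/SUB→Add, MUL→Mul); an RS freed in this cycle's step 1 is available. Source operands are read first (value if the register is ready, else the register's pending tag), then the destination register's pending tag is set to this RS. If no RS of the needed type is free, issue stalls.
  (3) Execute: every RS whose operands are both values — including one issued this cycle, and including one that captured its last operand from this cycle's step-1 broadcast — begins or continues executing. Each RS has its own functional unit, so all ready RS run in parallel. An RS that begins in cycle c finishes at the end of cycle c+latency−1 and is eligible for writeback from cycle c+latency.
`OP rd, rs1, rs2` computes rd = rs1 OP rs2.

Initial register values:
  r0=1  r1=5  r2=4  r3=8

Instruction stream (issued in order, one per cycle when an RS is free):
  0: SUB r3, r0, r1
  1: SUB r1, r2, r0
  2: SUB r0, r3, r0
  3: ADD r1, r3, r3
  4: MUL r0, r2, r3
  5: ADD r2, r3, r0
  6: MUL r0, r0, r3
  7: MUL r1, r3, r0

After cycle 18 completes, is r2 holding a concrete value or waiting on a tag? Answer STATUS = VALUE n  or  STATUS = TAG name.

STATUS = VALUE -20

  c1: issue SUB r3<-Add1  regs: r0:1,r1:5,r2:4,r3:Add1
  c2: issue SUB r1<-Add2  regs: r0:1,r1:Add2,r2:4,r3:Add1
  c3: CDB Add1=-4; issue SUB r0<-Add1  regs: r0:Add1,r1:Add2,r2:4,r3:-4
  c4: CDB Add2=3; issue ADD r1<-Add2  regs: r0:Add1,r1:Add2,r2:4,r3:-4
  c5: CDB Add1=-5; issue MUL r0<-Mul1  regs: r0:Mul1,r1:Add2,r2:4,r3:-4
  c6: CDB Add2=-8; issue ADD r2<-Add1  regs: r0:Mul1,r1:-8,r2:Add1,r3:-4
  c7: issue MUL r0<-Mul2  regs: r0:Mul2,r1:-8,r2:Add1,r3:-4
  c8: stall  regs: r0:Mul2,r1:-8,r2:Add1,r3:-4
  c9: stall  regs: r0:Mul2,r1:-8,r2:Add1,r3:-4
  c10: CDB Mul1=-16; issue MUL r1<-Mul1  regs: r0:Mul2,r1:Mul1,r2:Add1,r3:-4
  c11: -  regs: r0:Mul2,r1:Mul1,r2:Add1,r3:-4
  c12: CDB Add1=-20  regs: r0:Mul2,r1:Mul1,r2:-20,r3:-4
  c13: -  regs: r0:Mul2,r1:Mul1,r2:-20,r3:-4
  c14: -  regs: r0:Mul2,r1:Mul1,r2:-20,r3:-4
  c15: CDB Mul2=64  regs: r0:64,r1:Mul1,r2:-20,r3:-4
  c16: -  regs: r0:64,r1:Mul1,r2:-20,r3:-4
  c17: -  regs: r0:64,r1:Mul1,r2:-20,r3:-4
  c18: -  regs: r0:64,r1:Mul1,r2:-20,r3:-4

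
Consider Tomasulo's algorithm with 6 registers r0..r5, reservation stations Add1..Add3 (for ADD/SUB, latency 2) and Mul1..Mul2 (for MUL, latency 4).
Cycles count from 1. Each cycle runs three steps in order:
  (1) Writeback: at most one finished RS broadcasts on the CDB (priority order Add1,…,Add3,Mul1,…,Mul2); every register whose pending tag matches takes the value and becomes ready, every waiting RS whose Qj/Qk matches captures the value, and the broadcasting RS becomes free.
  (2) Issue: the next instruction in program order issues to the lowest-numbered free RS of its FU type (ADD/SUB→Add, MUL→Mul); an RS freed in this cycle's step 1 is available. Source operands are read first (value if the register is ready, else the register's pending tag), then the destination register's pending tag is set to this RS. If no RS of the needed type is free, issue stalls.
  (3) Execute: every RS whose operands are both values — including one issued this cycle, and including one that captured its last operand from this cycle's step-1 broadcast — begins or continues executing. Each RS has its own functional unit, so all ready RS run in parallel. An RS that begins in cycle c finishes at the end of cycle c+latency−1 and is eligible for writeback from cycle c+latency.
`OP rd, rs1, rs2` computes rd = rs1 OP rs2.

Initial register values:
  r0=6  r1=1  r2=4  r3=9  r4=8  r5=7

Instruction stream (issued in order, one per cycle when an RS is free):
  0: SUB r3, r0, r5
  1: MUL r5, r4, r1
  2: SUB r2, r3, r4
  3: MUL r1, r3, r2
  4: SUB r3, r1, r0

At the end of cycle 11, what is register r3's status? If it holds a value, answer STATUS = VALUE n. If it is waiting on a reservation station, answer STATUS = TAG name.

cycle 1: issue SUB r3<-Add1 // r0:6,r1:1,r2:4,r3:Add1,r4:8,r5:7
cycle 2: issue MUL r5<-Mul1 // r0:6,r1:1,r2:4,r3:Add1,r4:8,r5:Mul1
cycle 3: CDB Add1=-1; issue SUB r2<-Add1 // r0:6,r1:1,r2:Add1,r3:-1,r4:8,r5:Mul1
cycle 4: issue MUL r1<-Mul2 // r0:6,r1:Mul2,r2:Add1,r3:-1,r4:8,r5:Mul1
cycle 5: CDB Add1=-9; issue SUB r3<-Add1 // r0:6,r1:Mul2,r2:-9,r3:Add1,r4:8,r5:Mul1
cycle 6: CDB Mul1=8 // r0:6,r1:Mul2,r2:-9,r3:Add1,r4:8,r5:8
cycle 7: - // r0:6,r1:Mul2,r2:-9,r3:Add1,r4:8,r5:8
cycle 8: - // r0:6,r1:Mul2,r2:-9,r3:Add1,r4:8,r5:8
cycle 9: CDB Mul2=9 // r0:6,r1:9,r2:-9,r3:Add1,r4:8,r5:8
cycle 10: - // r0:6,r1:9,r2:-9,r3:Add1,r4:8,r5:8
cycle 11: CDB Add1=3 // r0:6,r1:9,r2:-9,r3:3,r4:8,r5:8

STATUS = VALUE 3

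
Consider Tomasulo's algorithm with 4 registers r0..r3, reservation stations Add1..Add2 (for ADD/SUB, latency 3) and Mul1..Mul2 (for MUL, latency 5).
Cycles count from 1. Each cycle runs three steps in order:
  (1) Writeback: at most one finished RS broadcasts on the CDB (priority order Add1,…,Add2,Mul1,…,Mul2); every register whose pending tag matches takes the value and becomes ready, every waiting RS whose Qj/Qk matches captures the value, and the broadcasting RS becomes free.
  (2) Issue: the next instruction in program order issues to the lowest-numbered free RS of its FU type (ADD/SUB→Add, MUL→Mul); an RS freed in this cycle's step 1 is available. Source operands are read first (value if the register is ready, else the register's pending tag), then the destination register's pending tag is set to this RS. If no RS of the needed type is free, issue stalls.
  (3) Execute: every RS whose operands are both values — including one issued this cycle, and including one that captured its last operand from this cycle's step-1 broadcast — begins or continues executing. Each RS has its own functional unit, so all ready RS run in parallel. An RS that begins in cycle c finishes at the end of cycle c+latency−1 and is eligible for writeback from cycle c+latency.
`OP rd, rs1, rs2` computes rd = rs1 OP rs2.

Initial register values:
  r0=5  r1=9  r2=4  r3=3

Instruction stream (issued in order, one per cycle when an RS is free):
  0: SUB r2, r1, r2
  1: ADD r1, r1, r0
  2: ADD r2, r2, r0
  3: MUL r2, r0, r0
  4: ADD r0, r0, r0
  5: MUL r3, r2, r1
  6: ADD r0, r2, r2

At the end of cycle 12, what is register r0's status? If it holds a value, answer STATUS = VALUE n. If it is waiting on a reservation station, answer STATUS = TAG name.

cycle 1: issue SUB r2<-Add1 // r0:5,r1:9,r2:Add1,r3:3
cycle 2: issue ADD r1<-Add2 // r0:5,r1:Add2,r2:Add1,r3:3
cycle 3: stall // r0:5,r1:Add2,r2:Add1,r3:3
cycle 4: CDB Add1=5; issue ADD r2<-Add1 // r0:5,r1:Add2,r2:Add1,r3:3
cycle 5: CDB Add2=14; issue MUL r2<-Mul1 // r0:5,r1:14,r2:Mul1,r3:3
cycle 6: issue ADD r0<-Add2 // r0:Add2,r1:14,r2:Mul1,r3:3
cycle 7: CDB Add1=10; issue MUL r3<-Mul2 // r0:Add2,r1:14,r2:Mul1,r3:Mul2
cycle 8: issue ADD r0<-Add1 // r0:Add1,r1:14,r2:Mul1,r3:Mul2
cycle 9: CDB Add2=10 // r0:Add1,r1:14,r2:Mul1,r3:Mul2
cycle 10: CDB Mul1=25 // r0:Add1,r1:14,r2:25,r3:Mul2
cycle 11: - // r0:Add1,r1:14,r2:25,r3:Mul2
cycle 12: - // r0:Add1,r1:14,r2:25,r3:Mul2

STATUS = TAG Add1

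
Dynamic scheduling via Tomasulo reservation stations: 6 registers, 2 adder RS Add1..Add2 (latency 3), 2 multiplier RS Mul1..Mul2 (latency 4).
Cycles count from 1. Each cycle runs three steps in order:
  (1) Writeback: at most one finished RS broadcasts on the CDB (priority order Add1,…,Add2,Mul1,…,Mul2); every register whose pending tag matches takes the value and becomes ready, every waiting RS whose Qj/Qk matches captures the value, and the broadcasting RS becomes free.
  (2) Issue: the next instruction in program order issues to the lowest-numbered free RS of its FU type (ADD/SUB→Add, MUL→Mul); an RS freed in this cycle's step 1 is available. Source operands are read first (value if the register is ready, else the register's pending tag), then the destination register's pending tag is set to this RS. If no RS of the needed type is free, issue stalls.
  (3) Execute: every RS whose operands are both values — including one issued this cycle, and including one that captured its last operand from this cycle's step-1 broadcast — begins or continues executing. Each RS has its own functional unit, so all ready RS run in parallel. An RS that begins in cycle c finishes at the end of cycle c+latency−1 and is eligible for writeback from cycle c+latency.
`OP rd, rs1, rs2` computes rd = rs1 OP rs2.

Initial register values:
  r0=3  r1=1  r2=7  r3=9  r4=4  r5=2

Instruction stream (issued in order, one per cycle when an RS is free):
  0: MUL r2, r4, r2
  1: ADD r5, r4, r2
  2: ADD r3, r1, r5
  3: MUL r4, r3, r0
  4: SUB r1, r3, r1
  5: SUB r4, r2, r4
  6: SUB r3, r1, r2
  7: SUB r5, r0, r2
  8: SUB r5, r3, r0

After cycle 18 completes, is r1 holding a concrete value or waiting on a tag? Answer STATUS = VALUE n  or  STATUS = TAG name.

STATUS = VALUE 32

cycle 1: issue MUL r2<-Mul1 // r0:3,r1:1,r2:Mul1,r3:9,r4:4,r5:2
cycle 2: issue ADD r5<-Add1 // r0:3,r1:1,r2:Mul1,r3:9,r4:4,r5:Add1
cycle 3: issue ADD r3<-Add2 // r0:3,r1:1,r2:Mul1,r3:Add2,r4:4,r5:Add1
cycle 4: issue MUL r4<-Mul2 // r0:3,r1:1,r2:Mul1,r3:Add2,r4:Mul2,r5:Add1
cycle 5: CDB Mul1=28; stall // r0:3,r1:1,r2:28,r3:Add2,r4:Mul2,r5:Add1
cycle 6: stall // r0:3,r1:1,r2:28,r3:Add2,r4:Mul2,r5:Add1
cycle 7: stall // r0:3,r1:1,r2:28,r3:Add2,r4:Mul2,r5:Add1
cycle 8: CDB Add1=32; issue SUB r1<-Add1 // r0:3,r1:Add1,r2:28,r3:Add2,r4:Mul2,r5:32
cycle 9: stall // r0:3,r1:Add1,r2:28,r3:Add2,r4:Mul2,r5:32
cycle 10: stall // r0:3,r1:Add1,r2:28,r3:Add2,r4:Mul2,r5:32
cycle 11: CDB Add2=33; issue SUB r4<-Add2 // r0:3,r1:Add1,r2:28,r3:33,r4:Add2,r5:32
cycle 12: stall // r0:3,r1:Add1,r2:28,r3:33,r4:Add2,r5:32
cycle 13: stall // r0:3,r1:Add1,r2:28,r3:33,r4:Add2,r5:32
cycle 14: CDB Add1=32; issue SUB r3<-Add1 // r0:3,r1:32,r2:28,r3:Add1,r4:Add2,r5:32
cycle 15: CDB Mul2=99; stall // r0:3,r1:32,r2:28,r3:Add1,r4:Add2,r5:32
cycle 16: stall // r0:3,r1:32,r2:28,r3:Add1,r4:Add2,r5:32
cycle 17: CDB Add1=4; issue SUB r5<-Add1 // r0:3,r1:32,r2:28,r3:4,r4:Add2,r5:Add1
cycle 18: CDB Add2=-71; issue SUB r5<-Add2 // r0:3,r1:32,r2:28,r3:4,r4:-71,r5:Add2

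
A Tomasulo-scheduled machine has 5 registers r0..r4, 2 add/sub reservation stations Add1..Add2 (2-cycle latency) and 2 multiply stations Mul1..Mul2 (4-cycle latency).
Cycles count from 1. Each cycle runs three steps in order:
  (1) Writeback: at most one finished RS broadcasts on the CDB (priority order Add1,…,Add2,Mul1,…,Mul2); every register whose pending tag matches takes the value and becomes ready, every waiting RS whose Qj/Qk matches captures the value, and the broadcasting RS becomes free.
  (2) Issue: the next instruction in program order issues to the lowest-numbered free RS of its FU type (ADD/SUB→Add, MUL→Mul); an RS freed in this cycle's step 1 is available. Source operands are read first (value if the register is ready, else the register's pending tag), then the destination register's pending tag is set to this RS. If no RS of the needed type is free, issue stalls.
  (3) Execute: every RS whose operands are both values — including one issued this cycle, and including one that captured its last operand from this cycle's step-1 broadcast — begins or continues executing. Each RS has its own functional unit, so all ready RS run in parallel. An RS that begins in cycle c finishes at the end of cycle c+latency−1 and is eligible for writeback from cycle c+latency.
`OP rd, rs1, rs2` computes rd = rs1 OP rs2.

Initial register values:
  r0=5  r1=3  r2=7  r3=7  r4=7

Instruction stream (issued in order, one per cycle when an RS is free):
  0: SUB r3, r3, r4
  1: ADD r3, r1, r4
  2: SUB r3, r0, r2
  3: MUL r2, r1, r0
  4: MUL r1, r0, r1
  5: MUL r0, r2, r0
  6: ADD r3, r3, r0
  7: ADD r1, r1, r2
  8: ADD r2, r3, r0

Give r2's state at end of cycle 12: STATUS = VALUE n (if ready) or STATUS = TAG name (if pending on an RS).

STATUS = TAG Add2

  c1: issue SUB r3<-Add1  regs: r0:5,r1:3,r2:7,r3:Add1,r4:7
  c2: issue ADD r3<-Add2  regs: r0:5,r1:3,r2:7,r3:Add2,r4:7
  c3: CDB Add1=0; issue SUB r3<-Add1  regs: r0:5,r1:3,r2:7,r3:Add1,r4:7
  c4: CDB Add2=10; issue MUL r2<-Mul1  regs: r0:5,r1:3,r2:Mul1,r3:Add1,r4:7
  c5: CDB Add1=-2; issue MUL r1<-Mul2  regs: r0:5,r1:Mul2,r2:Mul1,r3:-2,r4:7
  c6: stall  regs: r0:5,r1:Mul2,r2:Mul1,r3:-2,r4:7
  c7: stall  regs: r0:5,r1:Mul2,r2:Mul1,r3:-2,r4:7
  c8: CDB Mul1=15; issue MUL r0<-Mul1  regs: r0:Mul1,r1:Mul2,r2:15,r3:-2,r4:7
  c9: CDB Mul2=15; issue ADD r3<-Add1  regs: r0:Mul1,r1:15,r2:15,r3:Add1,r4:7
  c10: issue ADD r1<-Add2  regs: r0:Mul1,r1:Add2,r2:15,r3:Add1,r4:7
  c11: stall  regs: r0:Mul1,r1:Add2,r2:15,r3:Add1,r4:7
  c12: CDB Add2=30; issue ADD r2<-Add2  regs: r0:Mul1,r1:30,r2:Add2,r3:Add1,r4:7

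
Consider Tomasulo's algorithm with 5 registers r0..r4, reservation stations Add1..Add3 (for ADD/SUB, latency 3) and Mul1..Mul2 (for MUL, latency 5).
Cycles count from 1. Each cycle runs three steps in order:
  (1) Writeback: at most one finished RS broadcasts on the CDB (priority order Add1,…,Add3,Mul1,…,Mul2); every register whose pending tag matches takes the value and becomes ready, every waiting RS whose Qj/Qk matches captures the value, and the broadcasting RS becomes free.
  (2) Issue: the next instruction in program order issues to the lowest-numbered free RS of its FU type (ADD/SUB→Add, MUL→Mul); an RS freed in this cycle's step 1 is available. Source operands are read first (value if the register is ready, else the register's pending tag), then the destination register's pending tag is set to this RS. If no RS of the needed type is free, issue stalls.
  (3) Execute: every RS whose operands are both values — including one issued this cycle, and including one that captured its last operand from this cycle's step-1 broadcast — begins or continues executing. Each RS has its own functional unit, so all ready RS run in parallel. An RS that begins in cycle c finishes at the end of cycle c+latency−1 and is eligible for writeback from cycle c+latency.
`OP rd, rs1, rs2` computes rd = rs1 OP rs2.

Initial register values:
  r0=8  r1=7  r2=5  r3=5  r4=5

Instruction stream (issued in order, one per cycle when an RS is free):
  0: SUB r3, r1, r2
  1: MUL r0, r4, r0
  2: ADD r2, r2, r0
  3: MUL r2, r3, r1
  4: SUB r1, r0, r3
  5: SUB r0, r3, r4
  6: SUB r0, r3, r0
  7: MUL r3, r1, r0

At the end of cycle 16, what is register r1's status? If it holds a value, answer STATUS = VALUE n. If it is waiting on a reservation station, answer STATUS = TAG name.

c1: issue SUB r3<-Add1 | r0:8,r1:7,r2:5,r3:Add1,r4:5
c2: issue MUL r0<-Mul1 | r0:Mul1,r1:7,r2:5,r3:Add1,r4:5
c3: issue ADD r2<-Add2 | r0:Mul1,r1:7,r2:Add2,r3:Add1,r4:5
c4: CDB Add1=2; issue MUL r2<-Mul2 | r0:Mul1,r1:7,r2:Mul2,r3:2,r4:5
c5: issue SUB r1<-Add1 | r0:Mul1,r1:Add1,r2:Mul2,r3:2,r4:5
c6: issue SUB r0<-Add3 | r0:Add3,r1:Add1,r2:Mul2,r3:2,r4:5
c7: CDB Mul1=40; stall | r0:Add3,r1:Add1,r2:Mul2,r3:2,r4:5
c8: stall | r0:Add3,r1:Add1,r2:Mul2,r3:2,r4:5
c9: CDB Add3=-3; issue SUB r0<-Add3 | r0:Add3,r1:Add1,r2:Mul2,r3:2,r4:5
c10: CDB Add1=38; issue MUL r3<-Mul1 | r0:Add3,r1:38,r2:Mul2,r3:Mul1,r4:5
c11: CDB Add2=45 | r0:Add3,r1:38,r2:Mul2,r3:Mul1,r4:5
c12: CDB Add3=5 | r0:5,r1:38,r2:Mul2,r3:Mul1,r4:5
c13: CDB Mul2=14 | r0:5,r1:38,r2:14,r3:Mul1,r4:5
c14: - | r0:5,r1:38,r2:14,r3:Mul1,r4:5
c15: - | r0:5,r1:38,r2:14,r3:Mul1,r4:5
c16: - | r0:5,r1:38,r2:14,r3:Mul1,r4:5

STATUS = VALUE 38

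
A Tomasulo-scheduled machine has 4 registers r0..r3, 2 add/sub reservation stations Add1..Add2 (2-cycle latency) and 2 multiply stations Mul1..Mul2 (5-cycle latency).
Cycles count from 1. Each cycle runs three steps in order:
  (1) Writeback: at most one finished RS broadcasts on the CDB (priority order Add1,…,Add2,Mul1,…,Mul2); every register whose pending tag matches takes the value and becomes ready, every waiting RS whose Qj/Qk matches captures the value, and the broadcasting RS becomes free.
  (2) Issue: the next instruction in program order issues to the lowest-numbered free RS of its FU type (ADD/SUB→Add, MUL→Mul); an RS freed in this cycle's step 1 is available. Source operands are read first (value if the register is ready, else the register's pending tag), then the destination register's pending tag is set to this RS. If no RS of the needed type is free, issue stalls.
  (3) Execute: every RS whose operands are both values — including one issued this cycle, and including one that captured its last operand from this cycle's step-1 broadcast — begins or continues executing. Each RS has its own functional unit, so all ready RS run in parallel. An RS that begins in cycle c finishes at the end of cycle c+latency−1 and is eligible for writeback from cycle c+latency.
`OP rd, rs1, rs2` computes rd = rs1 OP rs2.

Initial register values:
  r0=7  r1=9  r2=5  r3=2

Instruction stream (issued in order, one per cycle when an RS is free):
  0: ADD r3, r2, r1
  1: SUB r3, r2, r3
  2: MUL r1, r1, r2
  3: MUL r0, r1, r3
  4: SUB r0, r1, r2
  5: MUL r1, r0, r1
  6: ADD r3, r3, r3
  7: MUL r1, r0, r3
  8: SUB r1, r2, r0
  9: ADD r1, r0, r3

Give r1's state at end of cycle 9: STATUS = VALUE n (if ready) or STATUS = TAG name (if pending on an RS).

STATUS = TAG Mul1

c1: issue ADD r3<-Add1 | r0:7,r1:9,r2:5,r3:Add1
c2: issue SUB r3<-Add2 | r0:7,r1:9,r2:5,r3:Add2
c3: CDB Add1=14; issue MUL r1<-Mul1 | r0:7,r1:Mul1,r2:5,r3:Add2
c4: issue MUL r0<-Mul2 | r0:Mul2,r1:Mul1,r2:5,r3:Add2
c5: CDB Add2=-9; issue SUB r0<-Add1 | r0:Add1,r1:Mul1,r2:5,r3:-9
c6: stall | r0:Add1,r1:Mul1,r2:5,r3:-9
c7: stall | r0:Add1,r1:Mul1,r2:5,r3:-9
c8: CDB Mul1=45; issue MUL r1<-Mul1 | r0:Add1,r1:Mul1,r2:5,r3:-9
c9: issue ADD r3<-Add2 | r0:Add1,r1:Mul1,r2:5,r3:Add2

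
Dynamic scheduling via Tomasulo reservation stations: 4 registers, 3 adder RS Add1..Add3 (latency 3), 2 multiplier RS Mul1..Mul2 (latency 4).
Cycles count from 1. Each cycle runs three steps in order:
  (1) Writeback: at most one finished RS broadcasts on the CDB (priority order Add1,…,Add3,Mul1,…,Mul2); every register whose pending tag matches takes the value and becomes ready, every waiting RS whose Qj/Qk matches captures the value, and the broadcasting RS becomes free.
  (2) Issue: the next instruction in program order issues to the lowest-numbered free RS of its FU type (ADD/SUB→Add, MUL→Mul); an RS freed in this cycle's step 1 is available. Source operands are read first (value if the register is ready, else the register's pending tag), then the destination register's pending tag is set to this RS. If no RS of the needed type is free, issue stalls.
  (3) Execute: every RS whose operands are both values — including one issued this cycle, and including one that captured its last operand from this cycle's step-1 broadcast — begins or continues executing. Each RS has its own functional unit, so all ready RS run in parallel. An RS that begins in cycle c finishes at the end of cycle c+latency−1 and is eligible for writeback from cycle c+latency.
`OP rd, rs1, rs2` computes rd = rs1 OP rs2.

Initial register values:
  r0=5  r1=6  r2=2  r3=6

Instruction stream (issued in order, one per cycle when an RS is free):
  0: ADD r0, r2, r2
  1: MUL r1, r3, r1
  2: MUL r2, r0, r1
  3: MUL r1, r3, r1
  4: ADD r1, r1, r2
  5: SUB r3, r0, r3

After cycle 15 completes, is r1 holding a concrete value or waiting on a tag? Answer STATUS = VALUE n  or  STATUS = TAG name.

STATUS = VALUE 360

  c1: issue ADD r0<-Add1  regs: r0:Add1,r1:6,r2:2,r3:6
  c2: issue MUL r1<-Mul1  regs: r0:Add1,r1:Mul1,r2:2,r3:6
  c3: issue MUL r2<-Mul2  regs: r0:Add1,r1:Mul1,r2:Mul2,r3:6
  c4: CDB Add1=4; stall  regs: r0:4,r1:Mul1,r2:Mul2,r3:6
  c5: stall  regs: r0:4,r1:Mul1,r2:Mul2,r3:6
  c6: CDB Mul1=36; issue MUL r1<-Mul1  regs: r0:4,r1:Mul1,r2:Mul2,r3:6
  c7: issue ADD r1<-Add1  regs: r0:4,r1:Add1,r2:Mul2,r3:6
  c8: issue SUB r3<-Add2  regs: r0:4,r1:Add1,r2:Mul2,r3:Add2
  c9: -  regs: r0:4,r1:Add1,r2:Mul2,r3:Add2
  c10: CDB Mul1=216  regs: r0:4,r1:Add1,r2:Mul2,r3:Add2
  c11: CDB Add2=-2  regs: r0:4,r1:Add1,r2:Mul2,r3:-2
  c12: CDB Mul2=144  regs: r0:4,r1:Add1,r2:144,r3:-2
  c13: -  regs: r0:4,r1:Add1,r2:144,r3:-2
  c14: -  regs: r0:4,r1:Add1,r2:144,r3:-2
  c15: CDB Add1=360  regs: r0:4,r1:360,r2:144,r3:-2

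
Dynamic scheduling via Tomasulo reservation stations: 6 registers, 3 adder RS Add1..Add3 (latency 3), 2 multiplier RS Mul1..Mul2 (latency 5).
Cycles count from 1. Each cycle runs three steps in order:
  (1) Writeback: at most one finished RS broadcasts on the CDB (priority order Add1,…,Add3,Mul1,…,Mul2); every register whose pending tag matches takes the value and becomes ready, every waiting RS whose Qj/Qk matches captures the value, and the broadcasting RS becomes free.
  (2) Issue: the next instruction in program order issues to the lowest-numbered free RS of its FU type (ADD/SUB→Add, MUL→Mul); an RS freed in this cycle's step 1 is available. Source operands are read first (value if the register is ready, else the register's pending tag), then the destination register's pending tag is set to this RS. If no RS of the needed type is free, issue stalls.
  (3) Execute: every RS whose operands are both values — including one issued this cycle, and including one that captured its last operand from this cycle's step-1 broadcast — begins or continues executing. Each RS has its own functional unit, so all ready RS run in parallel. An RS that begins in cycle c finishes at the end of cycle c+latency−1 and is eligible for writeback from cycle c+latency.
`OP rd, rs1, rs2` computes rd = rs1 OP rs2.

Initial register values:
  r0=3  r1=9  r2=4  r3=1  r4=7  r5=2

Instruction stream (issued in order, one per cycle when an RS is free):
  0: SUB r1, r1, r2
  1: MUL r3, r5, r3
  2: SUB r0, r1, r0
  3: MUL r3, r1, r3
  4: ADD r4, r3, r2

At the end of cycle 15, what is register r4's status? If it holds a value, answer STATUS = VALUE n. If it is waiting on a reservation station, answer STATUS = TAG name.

STATUS = TAG Add1

cycle 1: issue SUB r1<-Add1 // r0:3,r1:Add1,r2:4,r3:1,r4:7,r5:2
cycle 2: issue MUL r3<-Mul1 // r0:3,r1:Add1,r2:4,r3:Mul1,r4:7,r5:2
cycle 3: issue SUB r0<-Add2 // r0:Add2,r1:Add1,r2:4,r3:Mul1,r4:7,r5:2
cycle 4: CDB Add1=5; issue MUL r3<-Mul2 // r0:Add2,r1:5,r2:4,r3:Mul2,r4:7,r5:2
cycle 5: issue ADD r4<-Add1 // r0:Add2,r1:5,r2:4,r3:Mul2,r4:Add1,r5:2
cycle 6: - // r0:Add2,r1:5,r2:4,r3:Mul2,r4:Add1,r5:2
cycle 7: CDB Add2=2 // r0:2,r1:5,r2:4,r3:Mul2,r4:Add1,r5:2
cycle 8: CDB Mul1=2 // r0:2,r1:5,r2:4,r3:Mul2,r4:Add1,r5:2
cycle 9: - // r0:2,r1:5,r2:4,r3:Mul2,r4:Add1,r5:2
cycle 10: - // r0:2,r1:5,r2:4,r3:Mul2,r4:Add1,r5:2
cycle 11: - // r0:2,r1:5,r2:4,r3:Mul2,r4:Add1,r5:2
cycle 12: - // r0:2,r1:5,r2:4,r3:Mul2,r4:Add1,r5:2
cycle 13: CDB Mul2=10 // r0:2,r1:5,r2:4,r3:10,r4:Add1,r5:2
cycle 14: - // r0:2,r1:5,r2:4,r3:10,r4:Add1,r5:2
cycle 15: - // r0:2,r1:5,r2:4,r3:10,r4:Add1,r5:2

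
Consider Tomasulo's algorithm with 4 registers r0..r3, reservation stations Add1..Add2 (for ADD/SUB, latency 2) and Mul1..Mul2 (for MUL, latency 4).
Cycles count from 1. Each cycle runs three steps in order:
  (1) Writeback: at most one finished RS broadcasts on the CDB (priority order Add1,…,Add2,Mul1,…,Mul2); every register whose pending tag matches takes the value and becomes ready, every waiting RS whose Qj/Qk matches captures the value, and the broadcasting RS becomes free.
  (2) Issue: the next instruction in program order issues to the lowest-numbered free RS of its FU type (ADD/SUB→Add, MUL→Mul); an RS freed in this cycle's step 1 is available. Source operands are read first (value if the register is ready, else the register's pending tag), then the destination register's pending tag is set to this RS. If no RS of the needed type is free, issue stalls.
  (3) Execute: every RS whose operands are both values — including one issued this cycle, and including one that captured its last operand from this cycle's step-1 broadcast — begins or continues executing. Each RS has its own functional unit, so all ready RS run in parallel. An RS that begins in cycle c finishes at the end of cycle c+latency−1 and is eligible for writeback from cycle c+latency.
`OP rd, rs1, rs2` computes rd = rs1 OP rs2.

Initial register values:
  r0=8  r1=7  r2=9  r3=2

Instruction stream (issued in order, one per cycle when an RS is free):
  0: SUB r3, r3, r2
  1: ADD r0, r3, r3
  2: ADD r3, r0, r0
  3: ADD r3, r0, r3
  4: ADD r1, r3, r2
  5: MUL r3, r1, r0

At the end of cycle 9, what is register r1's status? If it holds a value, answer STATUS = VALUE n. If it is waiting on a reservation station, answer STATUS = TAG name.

STATUS = TAG Add1

c1: issue SUB r3<-Add1 | r0:8,r1:7,r2:9,r3:Add1
c2: issue ADD r0<-Add2 | r0:Add2,r1:7,r2:9,r3:Add1
c3: CDB Add1=-7; issue ADD r3<-Add1 | r0:Add2,r1:7,r2:9,r3:Add1
c4: stall | r0:Add2,r1:7,r2:9,r3:Add1
c5: CDB Add2=-14; issue ADD r3<-Add2 | r0:-14,r1:7,r2:9,r3:Add2
c6: stall | r0:-14,r1:7,r2:9,r3:Add2
c7: CDB Add1=-28; issue ADD r1<-Add1 | r0:-14,r1:Add1,r2:9,r3:Add2
c8: issue MUL r3<-Mul1 | r0:-14,r1:Add1,r2:9,r3:Mul1
c9: CDB Add2=-42 | r0:-14,r1:Add1,r2:9,r3:Mul1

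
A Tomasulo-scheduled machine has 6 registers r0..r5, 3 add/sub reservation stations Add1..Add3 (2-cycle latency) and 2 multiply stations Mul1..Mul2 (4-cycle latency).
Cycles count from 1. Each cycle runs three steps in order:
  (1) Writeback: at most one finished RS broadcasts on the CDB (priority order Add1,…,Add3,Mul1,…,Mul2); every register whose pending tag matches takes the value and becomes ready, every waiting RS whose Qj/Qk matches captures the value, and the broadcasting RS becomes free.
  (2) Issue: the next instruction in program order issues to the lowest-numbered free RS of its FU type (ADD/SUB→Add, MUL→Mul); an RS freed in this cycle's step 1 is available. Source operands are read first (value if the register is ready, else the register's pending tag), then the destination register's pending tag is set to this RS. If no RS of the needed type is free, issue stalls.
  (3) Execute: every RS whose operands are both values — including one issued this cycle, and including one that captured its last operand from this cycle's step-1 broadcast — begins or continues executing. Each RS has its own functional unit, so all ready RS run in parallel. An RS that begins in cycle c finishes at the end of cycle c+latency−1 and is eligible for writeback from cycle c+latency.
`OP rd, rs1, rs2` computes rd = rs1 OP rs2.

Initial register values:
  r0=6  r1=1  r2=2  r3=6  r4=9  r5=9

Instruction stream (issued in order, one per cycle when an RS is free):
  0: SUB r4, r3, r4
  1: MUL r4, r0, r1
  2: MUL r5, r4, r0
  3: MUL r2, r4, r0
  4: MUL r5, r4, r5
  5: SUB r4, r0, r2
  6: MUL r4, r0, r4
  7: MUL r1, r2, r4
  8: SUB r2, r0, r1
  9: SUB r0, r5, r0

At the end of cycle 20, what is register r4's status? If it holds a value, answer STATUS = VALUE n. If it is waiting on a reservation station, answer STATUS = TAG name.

STATUS = VALUE -180

cycle 1: issue SUB r4<-Add1 // r0:6,r1:1,r2:2,r3:6,r4:Add1,r5:9
cycle 2: issue MUL r4<-Mul1 // r0:6,r1:1,r2:2,r3:6,r4:Mul1,r5:9
cycle 3: CDB Add1=-3; issue MUL r5<-Mul2 // r0:6,r1:1,r2:2,r3:6,r4:Mul1,r5:Mul2
cycle 4: stall // r0:6,r1:1,r2:2,r3:6,r4:Mul1,r5:Mul2
cycle 5: stall // r0:6,r1:1,r2:2,r3:6,r4:Mul1,r5:Mul2
cycle 6: CDB Mul1=6; issue MUL r2<-Mul1 // r0:6,r1:1,r2:Mul1,r3:6,r4:6,r5:Mul2
cycle 7: stall // r0:6,r1:1,r2:Mul1,r3:6,r4:6,r5:Mul2
cycle 8: stall // r0:6,r1:1,r2:Mul1,r3:6,r4:6,r5:Mul2
cycle 9: stall // r0:6,r1:1,r2:Mul1,r3:6,r4:6,r5:Mul2
cycle 10: CDB Mul1=36; issue MUL r5<-Mul1 // r0:6,r1:1,r2:36,r3:6,r4:6,r5:Mul1
cycle 11: CDB Mul2=36; issue SUB r4<-Add1 // r0:6,r1:1,r2:36,r3:6,r4:Add1,r5:Mul1
cycle 12: issue MUL r4<-Mul2 // r0:6,r1:1,r2:36,r3:6,r4:Mul2,r5:Mul1
cycle 13: CDB Add1=-30; stall // r0:6,r1:1,r2:36,r3:6,r4:Mul2,r5:Mul1
cycle 14: stall // r0:6,r1:1,r2:36,r3:6,r4:Mul2,r5:Mul1
cycle 15: CDB Mul1=216; issue MUL r1<-Mul1 // r0:6,r1:Mul1,r2:36,r3:6,r4:Mul2,r5:216
cycle 16: issue SUB r2<-Add1 // r0:6,r1:Mul1,r2:Add1,r3:6,r4:Mul2,r5:216
cycle 17: CDB Mul2=-180; issue SUB r0<-Add2 // r0:Add2,r1:Mul1,r2:Add1,r3:6,r4:-180,r5:216
cycle 18: - // r0:Add2,r1:Mul1,r2:Add1,r3:6,r4:-180,r5:216
cycle 19: CDB Add2=210 // r0:210,r1:Mul1,r2:Add1,r3:6,r4:-180,r5:216
cycle 20: - // r0:210,r1:Mul1,r2:Add1,r3:6,r4:-180,r5:216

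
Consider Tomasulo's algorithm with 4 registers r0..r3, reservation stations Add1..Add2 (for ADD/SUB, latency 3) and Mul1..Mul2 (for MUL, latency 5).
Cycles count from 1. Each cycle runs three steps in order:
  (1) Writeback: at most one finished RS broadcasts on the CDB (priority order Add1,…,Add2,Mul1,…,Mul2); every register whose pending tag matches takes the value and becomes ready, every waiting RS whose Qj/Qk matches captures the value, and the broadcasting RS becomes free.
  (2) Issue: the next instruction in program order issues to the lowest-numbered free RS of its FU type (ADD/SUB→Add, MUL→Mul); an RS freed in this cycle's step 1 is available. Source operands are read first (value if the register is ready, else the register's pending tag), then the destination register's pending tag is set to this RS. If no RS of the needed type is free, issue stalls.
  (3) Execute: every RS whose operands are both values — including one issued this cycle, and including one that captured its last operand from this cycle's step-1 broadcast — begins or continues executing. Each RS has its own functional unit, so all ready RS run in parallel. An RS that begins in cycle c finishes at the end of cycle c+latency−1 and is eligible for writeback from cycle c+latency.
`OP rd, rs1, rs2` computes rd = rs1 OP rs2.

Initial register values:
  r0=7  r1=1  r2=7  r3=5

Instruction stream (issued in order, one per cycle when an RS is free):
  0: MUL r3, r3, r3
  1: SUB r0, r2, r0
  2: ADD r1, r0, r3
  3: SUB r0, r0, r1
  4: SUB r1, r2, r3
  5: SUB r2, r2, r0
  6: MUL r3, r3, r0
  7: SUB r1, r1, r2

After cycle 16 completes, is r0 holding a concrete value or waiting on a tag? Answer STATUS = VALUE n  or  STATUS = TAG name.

cycle 1: issue MUL r3<-Mul1 // r0:7,r1:1,r2:7,r3:Mul1
cycle 2: issue SUB r0<-Add1 // r0:Add1,r1:1,r2:7,r3:Mul1
cycle 3: issue ADD r1<-Add2 // r0:Add1,r1:Add2,r2:7,r3:Mul1
cycle 4: stall // r0:Add1,r1:Add2,r2:7,r3:Mul1
cycle 5: CDB Add1=0; issue SUB r0<-Add1 // r0:Add1,r1:Add2,r2:7,r3:Mul1
cycle 6: CDB Mul1=25; stall // r0:Add1,r1:Add2,r2:7,r3:25
cycle 7: stall // r0:Add1,r1:Add2,r2:7,r3:25
cycle 8: stall // r0:Add1,r1:Add2,r2:7,r3:25
cycle 9: CDB Add2=25; issue SUB r1<-Add2 // r0:Add1,r1:Add2,r2:7,r3:25
cycle 10: stall // r0:Add1,r1:Add2,r2:7,r3:25
cycle 11: stall // r0:Add1,r1:Add2,r2:7,r3:25
cycle 12: CDB Add1=-25; issue SUB r2<-Add1 // r0:-25,r1:Add2,r2:Add1,r3:25
cycle 13: CDB Add2=-18; issue MUL r3<-Mul1 // r0:-25,r1:-18,r2:Add1,r3:Mul1
cycle 14: issue SUB r1<-Add2 // r0:-25,r1:Add2,r2:Add1,r3:Mul1
cycle 15: CDB Add1=32 // r0:-25,r1:Add2,r2:32,r3:Mul1
cycle 16: - // r0:-25,r1:Add2,r2:32,r3:Mul1

STATUS = VALUE -25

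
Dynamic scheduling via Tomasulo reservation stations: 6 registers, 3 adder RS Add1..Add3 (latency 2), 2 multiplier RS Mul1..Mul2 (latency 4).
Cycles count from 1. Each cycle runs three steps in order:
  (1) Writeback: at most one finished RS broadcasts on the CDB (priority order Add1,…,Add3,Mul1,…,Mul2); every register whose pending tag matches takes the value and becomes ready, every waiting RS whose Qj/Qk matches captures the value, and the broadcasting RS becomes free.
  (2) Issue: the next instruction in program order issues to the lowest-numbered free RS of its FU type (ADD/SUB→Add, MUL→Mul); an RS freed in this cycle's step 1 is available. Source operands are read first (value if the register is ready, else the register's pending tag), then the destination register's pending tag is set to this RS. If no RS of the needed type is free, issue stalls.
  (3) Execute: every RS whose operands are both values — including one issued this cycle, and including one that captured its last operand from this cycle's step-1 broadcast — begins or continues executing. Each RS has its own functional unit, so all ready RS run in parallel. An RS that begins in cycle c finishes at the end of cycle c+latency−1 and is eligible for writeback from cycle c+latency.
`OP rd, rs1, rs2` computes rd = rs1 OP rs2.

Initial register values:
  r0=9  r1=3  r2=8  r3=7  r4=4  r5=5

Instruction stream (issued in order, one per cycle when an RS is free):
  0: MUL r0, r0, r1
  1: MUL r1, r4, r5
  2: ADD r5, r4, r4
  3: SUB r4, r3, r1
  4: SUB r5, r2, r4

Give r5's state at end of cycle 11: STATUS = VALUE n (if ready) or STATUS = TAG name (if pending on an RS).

  c1: issue MUL r0<-Mul1  regs: r0:Mul1,r1:3,r2:8,r3:7,r4:4,r5:5
  c2: issue MUL r1<-Mul2  regs: r0:Mul1,r1:Mul2,r2:8,r3:7,r4:4,r5:5
  c3: issue ADD r5<-Add1  regs: r0:Mul1,r1:Mul2,r2:8,r3:7,r4:4,r5:Add1
  c4: issue SUB r4<-Add2  regs: r0:Mul1,r1:Mul2,r2:8,r3:7,r4:Add2,r5:Add1
  c5: CDB Add1=8; issue SUB r5<-Add1  regs: r0:Mul1,r1:Mul2,r2:8,r3:7,r4:Add2,r5:Add1
  c6: CDB Mul1=27  regs: r0:27,r1:Mul2,r2:8,r3:7,r4:Add2,r5:Add1
  c7: CDB Mul2=20  regs: r0:27,r1:20,r2:8,r3:7,r4:Add2,r5:Add1
  c8: -  regs: r0:27,r1:20,r2:8,r3:7,r4:Add2,r5:Add1
  c9: CDB Add2=-13  regs: r0:27,r1:20,r2:8,r3:7,r4:-13,r5:Add1
  c10: -  regs: r0:27,r1:20,r2:8,r3:7,r4:-13,r5:Add1
  c11: CDB Add1=21  regs: r0:27,r1:20,r2:8,r3:7,r4:-13,r5:21

STATUS = VALUE 21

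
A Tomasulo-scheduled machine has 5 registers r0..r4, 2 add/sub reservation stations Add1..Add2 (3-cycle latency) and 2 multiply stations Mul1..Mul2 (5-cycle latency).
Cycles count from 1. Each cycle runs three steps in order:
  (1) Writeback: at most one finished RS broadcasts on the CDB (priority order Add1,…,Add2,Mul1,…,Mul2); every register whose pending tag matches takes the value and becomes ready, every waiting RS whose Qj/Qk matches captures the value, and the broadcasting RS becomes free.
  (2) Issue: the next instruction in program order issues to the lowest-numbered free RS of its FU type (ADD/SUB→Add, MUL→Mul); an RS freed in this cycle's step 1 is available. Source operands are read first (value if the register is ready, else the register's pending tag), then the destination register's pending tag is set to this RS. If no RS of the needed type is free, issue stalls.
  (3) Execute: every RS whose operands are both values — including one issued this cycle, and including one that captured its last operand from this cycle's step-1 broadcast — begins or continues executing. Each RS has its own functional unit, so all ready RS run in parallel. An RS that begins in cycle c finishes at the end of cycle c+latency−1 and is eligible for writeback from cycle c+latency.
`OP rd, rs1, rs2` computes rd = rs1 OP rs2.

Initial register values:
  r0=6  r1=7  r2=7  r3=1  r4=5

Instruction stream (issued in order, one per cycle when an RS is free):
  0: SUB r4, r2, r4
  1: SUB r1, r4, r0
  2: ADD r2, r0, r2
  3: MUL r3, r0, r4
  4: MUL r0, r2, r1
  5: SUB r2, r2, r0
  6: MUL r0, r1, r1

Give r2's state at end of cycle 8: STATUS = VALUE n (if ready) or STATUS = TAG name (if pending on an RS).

STATUS = TAG Add1

c1: issue SUB r4<-Add1 | r0:6,r1:7,r2:7,r3:1,r4:Add1
c2: issue SUB r1<-Add2 | r0:6,r1:Add2,r2:7,r3:1,r4:Add1
c3: stall | r0:6,r1:Add2,r2:7,r3:1,r4:Add1
c4: CDB Add1=2; issue ADD r2<-Add1 | r0:6,r1:Add2,r2:Add1,r3:1,r4:2
c5: issue MUL r3<-Mul1 | r0:6,r1:Add2,r2:Add1,r3:Mul1,r4:2
c6: issue MUL r0<-Mul2 | r0:Mul2,r1:Add2,r2:Add1,r3:Mul1,r4:2
c7: CDB Add1=13; issue SUB r2<-Add1 | r0:Mul2,r1:Add2,r2:Add1,r3:Mul1,r4:2
c8: CDB Add2=-4; stall | r0:Mul2,r1:-4,r2:Add1,r3:Mul1,r4:2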